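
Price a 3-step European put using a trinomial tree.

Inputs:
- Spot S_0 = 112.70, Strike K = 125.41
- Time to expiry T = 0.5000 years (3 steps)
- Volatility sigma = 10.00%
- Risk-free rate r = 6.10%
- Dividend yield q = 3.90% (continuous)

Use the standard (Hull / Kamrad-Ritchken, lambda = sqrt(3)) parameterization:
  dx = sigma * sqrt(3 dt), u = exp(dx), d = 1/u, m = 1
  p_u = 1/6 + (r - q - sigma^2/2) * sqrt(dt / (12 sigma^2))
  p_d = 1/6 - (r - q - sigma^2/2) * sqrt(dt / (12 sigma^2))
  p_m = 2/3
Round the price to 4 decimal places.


Answer: Price = V(0,0) = 11.5065

Derivation:
dt = T/N = 0.166667; dx = sigma*sqrt(3*dt) = 0.070711
u = exp(dx) = 1.073271; d = 1/u = 0.931731
p_u = 0.186701, p_m = 0.666667, p_d = 0.146632
Discount per step: exp(-r*dt) = 0.989885
Stock lattice S(k, j) with j the centered position index:
  k=0: S(0,+0) = 112.7000
  k=1: S(1,-1) = 105.0061; S(1,+0) = 112.7000; S(1,+1) = 120.9576
  k=2: S(2,-2) = 97.8375; S(2,-1) = 105.0061; S(2,+0) = 112.7000; S(2,+1) = 120.9576; S(2,+2) = 129.8202
  k=3: S(3,-3) = 91.1583; S(3,-2) = 97.8375; S(3,-1) = 105.0061; S(3,+0) = 112.7000; S(3,+1) = 120.9576; S(3,+2) = 129.8202; S(3,+3) = 139.3323
Terminal payoffs V(N, j) = max(K - S_T, 0):
  V(3,-3) = 34.251715; V(3,-2) = 27.572488; V(3,-1) = 20.403869; V(3,+0) = 12.710000; V(3,+1) = 4.452397; V(3,+2) = 0.000000; V(3,+3) = 0.000000
Backward induction: V(k, j) = exp(-r*dt) * [p_u * V(k+1, j+1) + p_m * V(k+1, j) + p_d * V(k+1, j-1)]
  V(2,-2) = exp(-r*dt) * [p_u*20.403869 + p_m*27.572488 + p_d*34.251715] = 26.938216
  V(2,-1) = exp(-r*dt) * [p_u*12.710000 + p_m*20.403869 + p_d*27.572488] = 19.816071
  V(2,+0) = exp(-r*dt) * [p_u*4.452397 + p_m*12.710000 + p_d*20.403869] = 12.172081
  V(2,+1) = exp(-r*dt) * [p_u*0.000000 + p_m*4.452397 + p_d*12.710000] = 4.783081
  V(2,+2) = exp(-r*dt) * [p_u*0.000000 + p_m*0.000000 + p_d*4.452397] = 0.646260
  V(1,-1) = exp(-r*dt) * [p_u*12.172081 + p_m*19.816071 + p_d*26.938216] = 19.236691
  V(1,+0) = exp(-r*dt) * [p_u*4.783081 + p_m*12.172081 + p_d*19.816071] = 11.792892
  V(1,+1) = exp(-r*dt) * [p_u*0.646260 + p_m*4.783081 + p_d*12.172081] = 5.042666
  V(0,+0) = exp(-r*dt) * [p_u*5.042666 + p_m*11.792892 + p_d*19.236691] = 11.506535


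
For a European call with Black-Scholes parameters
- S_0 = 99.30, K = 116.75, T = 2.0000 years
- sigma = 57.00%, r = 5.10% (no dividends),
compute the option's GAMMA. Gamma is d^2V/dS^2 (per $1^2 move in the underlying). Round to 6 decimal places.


Answer: Gamma = 0.004722

Derivation:
d1 = 0.3287558685; d2 = -0.4773458621
phi(d1) = 0.3779555270; exp(-qT) = 1.0000000000; exp(-rT) = 0.9030295517
Gamma = exp(-qT) * phi(d1) / (S * sigma * sqrt(T)) = 1.0000000000 * 0.3779555270 / (99.3000 * 0.5700 * 1.4142135624) = 0.004722


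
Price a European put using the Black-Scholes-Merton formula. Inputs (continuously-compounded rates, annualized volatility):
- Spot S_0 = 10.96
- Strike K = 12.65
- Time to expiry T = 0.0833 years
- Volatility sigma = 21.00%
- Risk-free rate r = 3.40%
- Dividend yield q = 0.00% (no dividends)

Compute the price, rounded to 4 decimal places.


d1 = (ln(S/K) + (r - q + 0.5*sigma^2) * T) / (sigma * sqrt(T)) = -2.28900781
d2 = d1 - sigma * sqrt(T) = -2.34961747
exp(-rT) = 0.99717181; exp(-qT) = 1.00000000
P = K * exp(-rT) * N(-d2) - S_0 * exp(-qT) * N(-d1)
N(-d1) = 0.98896055; N(-d2) = 0.99060364
P = 12.6500 * 0.99717181 * 0.99060364 - 10.9600 * 1.00000000 * 0.98896055 = 1.6567

Answer: Price = 1.6567


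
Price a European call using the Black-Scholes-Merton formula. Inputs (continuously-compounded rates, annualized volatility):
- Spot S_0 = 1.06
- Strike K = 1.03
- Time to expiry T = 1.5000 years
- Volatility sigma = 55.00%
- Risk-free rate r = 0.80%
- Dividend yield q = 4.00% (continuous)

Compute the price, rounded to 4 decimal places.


Answer: Price = 0.2562

Derivation:
d1 = (ln(S/K) + (r - q + 0.5*sigma^2) * T) / (sigma * sqrt(T)) = 0.30816823
d2 = d1 - sigma * sqrt(T) = -0.36544144
exp(-rT) = 0.98807171; exp(-qT) = 0.94176453
C = S_0 * exp(-qT) * N(d1) - K * exp(-rT) * N(d2)
N(d1) = 0.62102284; N(d2) = 0.35739095
C = 1.0600 * 0.94176453 * 0.62102284 - 1.0300 * 0.98807171 * 0.35739095 = 0.2562


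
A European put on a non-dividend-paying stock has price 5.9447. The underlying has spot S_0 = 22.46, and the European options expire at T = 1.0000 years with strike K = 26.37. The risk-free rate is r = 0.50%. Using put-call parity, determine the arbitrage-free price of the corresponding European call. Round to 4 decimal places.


Put-call parity: C - P = S_0 * exp(-qT) - K * exp(-rT).
S_0 * exp(-qT) = 22.4600 * 1.00000000 = 22.46000000
K * exp(-rT) = 26.3700 * 0.99501248 = 26.23847908
C = P + S*exp(-qT) - K*exp(-rT)
C = 5.9447 + 22.46000000 - 26.23847908 = 2.1662

Answer: Call price = 2.1662


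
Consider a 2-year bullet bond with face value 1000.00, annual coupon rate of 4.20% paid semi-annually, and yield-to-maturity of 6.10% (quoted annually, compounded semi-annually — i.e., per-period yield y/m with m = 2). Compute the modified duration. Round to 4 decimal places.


Answer: Modified duration = 1.8805

Derivation:
Coupon per period c = face * coupon_rate / m = 21.000000
Periods per year m = 2; per-period yield y/m = 0.030500
Number of cashflows N = 4
Cashflows (t years, CF_t, discount factor 1/(1+y/m)^(m*t), PV):
  t = 0.5000: CF_t = 21.000000, DF = 0.970403, PV = 20.378457
  t = 1.0000: CF_t = 21.000000, DF = 0.941681, PV = 19.775310
  t = 1.5000: CF_t = 21.000000, DF = 0.913810, PV = 19.190015
  t = 2.0000: CF_t = 1021.000000, DF = 0.886764, PV = 905.385964
Price P = sum_t PV_t = 964.729746
First compute Macaulay numerator sum_t t * PV_t:
  t * PV_t at t = 0.5000: 10.189229
  t * PV_t at t = 1.0000: 19.775310
  t * PV_t at t = 1.5000: 28.785022
  t * PV_t at t = 2.0000: 1810.771929
Macaulay duration D = 1869.521489 / 964.729746 = 1.937871
Modified duration = D / (1 + y/m) = 1.937871 / (1 + 0.030500) = 1.880515


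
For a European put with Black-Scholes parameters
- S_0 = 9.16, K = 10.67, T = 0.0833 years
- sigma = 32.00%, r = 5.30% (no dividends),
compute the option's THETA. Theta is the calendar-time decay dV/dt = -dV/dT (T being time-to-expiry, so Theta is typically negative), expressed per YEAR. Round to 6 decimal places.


Answer: Theta = -0.066508

Derivation:
d1 = -1.5581834043; d2 = -1.6505409703
phi(d1) = 0.1184924191; exp(-qT) = 1.0000000000; exp(-rT) = 0.9955948313
Theta = -S*exp(-qT)*phi(d1)*sigma/(2*sqrt(T)) + r*K*exp(-rT)*N(-d2) - q*S*exp(-qT)*N(-d1)
N(-d1) = 0.9404051111; N(-d2) = 0.9505838296; sqrt(T) = 0.2886173938
Term 1 = -9.1600 * 1.0000000000 * 0.1184924191 * 0.3200 / (2 * 0.2886173938) = -0.6017048631
Term 2 = 0.0530 * 10.6700 * 0.9955948313 * 0.9505838296 = 0.5351965985
Term 3 = 0 (no dividend yield, q = 0)
Theta = -0.6017048631 + (0.5351965985) + (0.0000000000) = -0.066508


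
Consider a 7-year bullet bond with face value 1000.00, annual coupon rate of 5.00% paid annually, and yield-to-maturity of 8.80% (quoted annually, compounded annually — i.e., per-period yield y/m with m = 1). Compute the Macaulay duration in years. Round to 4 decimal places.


Coupon per period c = face * coupon_rate / m = 50.000000
Periods per year m = 1; per-period yield y/m = 0.088000
Number of cashflows N = 7
Cashflows (t years, CF_t, discount factor 1/(1+y/m)^(m*t), PV):
  t = 1.0000: CF_t = 50.000000, DF = 0.919118, PV = 45.955882
  t = 2.0000: CF_t = 50.000000, DF = 0.844777, PV = 42.238862
  t = 3.0000: CF_t = 50.000000, DF = 0.776450, PV = 38.822484
  t = 4.0000: CF_t = 50.000000, DF = 0.713649, PV = 35.682430
  t = 5.0000: CF_t = 50.000000, DF = 0.655927, PV = 32.796351
  t = 6.0000: CF_t = 50.000000, DF = 0.602874, PV = 30.143705
  t = 7.0000: CF_t = 1050.000000, DF = 0.554112, PV = 581.817837
Price P = sum_t PV_t = 807.457552
Macaulay numerator sum_t t * PV_t:
  t * PV_t at t = 1.0000: 45.955882
  t * PV_t at t = 2.0000: 84.477725
  t * PV_t at t = 3.0000: 116.467452
  t * PV_t at t = 4.0000: 142.729720
  t * PV_t at t = 5.0000: 163.981756
  t * PV_t at t = 6.0000: 180.862231
  t * PV_t at t = 7.0000: 4072.724860
Macaulay duration D = (sum_t t * PV_t) / P = 4807.199625 / 807.457552 = 5.953501

Answer: Macaulay duration = 5.9535 years


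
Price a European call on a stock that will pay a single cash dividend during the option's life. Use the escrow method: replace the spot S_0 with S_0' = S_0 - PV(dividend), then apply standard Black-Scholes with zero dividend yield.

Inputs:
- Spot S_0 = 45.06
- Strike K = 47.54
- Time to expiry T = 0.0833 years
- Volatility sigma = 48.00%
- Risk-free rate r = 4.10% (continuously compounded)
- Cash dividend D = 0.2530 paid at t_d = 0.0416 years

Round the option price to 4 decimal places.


PV(D) = D * exp(-r * t_d) = 0.2530 * 0.99829585 = 0.25256885
S_0' = S_0 - PV(D) = 45.0600 - 0.25256885 = 44.80743115
d1 = (ln(S_0'/K) + (r + sigma^2/2)*T) / (sigma*sqrt(T)) = -0.33338545
d2 = d1 - sigma*sqrt(T) = -0.47192179
exp(-rT) = 0.99659053
N(d1) = 0.36942167; N(d2) = 0.31849131
C = S_0' * N(d1) - K * exp(-rT) * N(d2) = 44.80743115 * 0.36942167 - 47.5400 * 0.99659053 * 0.31849131 = 1.4634

Answer: Price = 1.4634


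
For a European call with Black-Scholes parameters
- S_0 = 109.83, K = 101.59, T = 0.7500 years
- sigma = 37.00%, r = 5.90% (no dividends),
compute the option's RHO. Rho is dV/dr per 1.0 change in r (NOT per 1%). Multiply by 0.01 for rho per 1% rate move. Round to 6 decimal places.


d1 = 0.5416984553; d2 = 0.2212690559
phi(d1) = 0.3445013942; exp(-qT) = 1.0000000000; exp(-rT) = 0.9567147489
N(d2) = 0.5875585287
Rho = K*T*exp(-rT)*N(d2) = 101.5900 * 0.7500 * 0.9567147489 * 0.5875585287 = 42.829778

Answer: Rho = 42.829778


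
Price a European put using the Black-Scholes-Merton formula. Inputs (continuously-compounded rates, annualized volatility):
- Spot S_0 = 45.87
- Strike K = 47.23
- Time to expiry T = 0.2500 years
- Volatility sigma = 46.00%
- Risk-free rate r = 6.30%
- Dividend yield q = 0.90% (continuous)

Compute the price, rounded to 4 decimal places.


d1 = (ln(S/K) + (r - q + 0.5*sigma^2) * T) / (sigma * sqrt(T)) = 0.04666098
d2 = d1 - sigma * sqrt(T) = -0.18333902
exp(-rT) = 0.98437338; exp(-qT) = 0.99775253
P = K * exp(-rT) * N(-d2) - S_0 * exp(-qT) * N(-d1)
N(-d1) = 0.48139172; N(-d2) = 0.57273399
P = 47.2300 * 0.98437338 * 0.57273399 - 45.8700 * 0.99775253 * 0.48139172 = 4.5957

Answer: Price = 4.5957


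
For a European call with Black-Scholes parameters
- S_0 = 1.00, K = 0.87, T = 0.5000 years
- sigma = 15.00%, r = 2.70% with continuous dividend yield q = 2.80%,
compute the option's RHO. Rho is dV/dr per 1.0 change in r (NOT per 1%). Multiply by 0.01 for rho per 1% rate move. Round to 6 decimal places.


d1 = 1.3612943257; d2 = 1.2552283085
phi(d1) = 0.1579463827; exp(-qT) = 0.9860975443; exp(-rT) = 0.9865907163
N(d2) = 0.8953020541
Rho = K*T*exp(-rT)*N(d2) = 0.8700 * 0.5000 * 0.9865907163 * 0.8953020541 = 0.384234

Answer: Rho = 0.384234


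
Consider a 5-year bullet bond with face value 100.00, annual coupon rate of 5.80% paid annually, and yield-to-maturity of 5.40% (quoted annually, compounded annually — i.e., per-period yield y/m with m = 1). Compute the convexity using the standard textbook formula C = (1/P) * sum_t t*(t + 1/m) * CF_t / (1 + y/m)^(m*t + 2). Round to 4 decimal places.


Coupon per period c = face * coupon_rate / m = 5.800000
Periods per year m = 1; per-period yield y/m = 0.054000
Number of cashflows N = 5
Cashflows (t years, CF_t, discount factor 1/(1+y/m)^(m*t), PV):
  t = 1.0000: CF_t = 5.800000, DF = 0.948767, PV = 5.502846
  t = 2.0000: CF_t = 5.800000, DF = 0.900158, PV = 5.220917
  t = 3.0000: CF_t = 5.800000, DF = 0.854040, PV = 4.953431
  t = 4.0000: CF_t = 5.800000, DF = 0.810285, PV = 4.699650
  t = 5.0000: CF_t = 105.800000, DF = 0.768771, PV = 81.335963
Price P = sum_t PV_t = 101.712808
Convexity numerator sum_t t*(t + 1/m) * CF_t / (1+y/m)^(m*t + 2):
  t = 1.0000: term = 9.906863
  t = 2.0000: term = 28.197902
  t = 3.0000: term = 53.506456
  t = 4.0000: term = 84.608564
  t = 5.0000: term = 2196.456700
Convexity = (1/P) * sum = 2372.676485 / 101.712808 = 23.327214

Answer: Convexity = 23.3272


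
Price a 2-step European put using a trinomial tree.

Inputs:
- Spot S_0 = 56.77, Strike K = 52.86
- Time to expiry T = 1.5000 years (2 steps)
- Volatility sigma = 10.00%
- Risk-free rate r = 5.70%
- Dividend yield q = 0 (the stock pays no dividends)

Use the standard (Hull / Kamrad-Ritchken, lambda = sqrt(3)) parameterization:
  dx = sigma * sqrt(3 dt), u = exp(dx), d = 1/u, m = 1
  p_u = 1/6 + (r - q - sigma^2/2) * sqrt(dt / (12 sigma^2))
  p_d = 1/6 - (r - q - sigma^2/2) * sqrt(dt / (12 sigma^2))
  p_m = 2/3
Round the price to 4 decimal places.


dt = T/N = 0.750000; dx = sigma*sqrt(3*dt) = 0.150000
u = exp(dx) = 1.161834; d = 1/u = 0.860708
p_u = 0.296667, p_m = 0.666667, p_d = 0.036667
Discount per step: exp(-r*dt) = 0.958151
Stock lattice S(k, j) with j the centered position index:
  k=0: S(0,+0) = 56.7700
  k=1: S(1,-1) = 48.8624; S(1,+0) = 56.7700; S(1,+1) = 65.9573
  k=2: S(2,-2) = 42.0563; S(2,-1) = 48.8624; S(2,+0) = 56.7700; S(2,+1) = 65.9573; S(2,+2) = 76.6315
Terminal payoffs V(N, j) = max(K - S_T, 0):
  V(2,-2) = 10.803750; V(2,-1) = 3.997608; V(2,+0) = 0.000000; V(2,+1) = 0.000000; V(2,+2) = 0.000000
Backward induction: V(k, j) = exp(-r*dt) * [p_u * V(k+1, j+1) + p_m * V(k+1, j) + p_d * V(k+1, j-1)]
  V(1,-1) = exp(-r*dt) * [p_u*0.000000 + p_m*3.997608 + p_d*10.803750] = 2.933101
  V(1,+0) = exp(-r*dt) * [p_u*0.000000 + p_m*0.000000 + p_d*3.997608] = 0.140445
  V(1,+1) = exp(-r*dt) * [p_u*0.000000 + p_m*0.000000 + p_d*0.000000] = 0.000000
  V(0,+0) = exp(-r*dt) * [p_u*0.000000 + p_m*0.140445 + p_d*2.933101] = 0.192758

Answer: Price = V(0,0) = 0.1928


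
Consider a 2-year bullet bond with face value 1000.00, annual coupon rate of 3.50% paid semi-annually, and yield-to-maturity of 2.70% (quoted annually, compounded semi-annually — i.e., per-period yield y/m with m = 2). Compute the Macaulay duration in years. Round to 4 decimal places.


Coupon per period c = face * coupon_rate / m = 17.500000
Periods per year m = 2; per-period yield y/m = 0.013500
Number of cashflows N = 4
Cashflows (t years, CF_t, discount factor 1/(1+y/m)^(m*t), PV):
  t = 0.5000: CF_t = 17.500000, DF = 0.986680, PV = 17.266897
  t = 1.0000: CF_t = 17.500000, DF = 0.973537, PV = 17.036899
  t = 1.5000: CF_t = 17.500000, DF = 0.960569, PV = 16.809964
  t = 2.0000: CF_t = 1017.500000, DF = 0.947774, PV = 964.360483
Price P = sum_t PV_t = 1015.474243
Macaulay numerator sum_t t * PV_t:
  t * PV_t at t = 0.5000: 8.633448
  t * PV_t at t = 1.0000: 17.036899
  t * PV_t at t = 1.5000: 25.214946
  t * PV_t at t = 2.0000: 1928.720966
Macaulay duration D = (sum_t t * PV_t) / P = 1979.606259 / 1015.474243 = 1.949440

Answer: Macaulay duration = 1.9494 years


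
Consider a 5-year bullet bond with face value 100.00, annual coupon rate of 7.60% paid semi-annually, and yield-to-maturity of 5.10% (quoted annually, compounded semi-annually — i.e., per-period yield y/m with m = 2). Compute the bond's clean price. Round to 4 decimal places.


Coupon per period c = face * coupon_rate / m = 3.800000
Periods per year m = 2; per-period yield y/m = 0.025500
Number of cashflows N = 10
Cashflows (t years, CF_t, discount factor 1/(1+y/m)^(m*t), PV):
  t = 0.5000: CF_t = 3.800000, DF = 0.975134, PV = 3.705510
  t = 1.0000: CF_t = 3.800000, DF = 0.950886, PV = 3.613369
  t = 1.5000: CF_t = 3.800000, DF = 0.927242, PV = 3.523519
  t = 2.0000: CF_t = 3.800000, DF = 0.904185, PV = 3.435903
  t = 2.5000: CF_t = 3.800000, DF = 0.881702, PV = 3.350466
  t = 3.0000: CF_t = 3.800000, DF = 0.859777, PV = 3.267154
  t = 3.5000: CF_t = 3.800000, DF = 0.838398, PV = 3.185913
  t = 4.0000: CF_t = 3.800000, DF = 0.817551, PV = 3.106693
  t = 4.5000: CF_t = 3.800000, DF = 0.797222, PV = 3.029442
  t = 5.0000: CF_t = 103.800000, DF = 0.777398, PV = 80.693900
Price P = sum_t PV_t = 110.911869

Answer: Price = 110.9119


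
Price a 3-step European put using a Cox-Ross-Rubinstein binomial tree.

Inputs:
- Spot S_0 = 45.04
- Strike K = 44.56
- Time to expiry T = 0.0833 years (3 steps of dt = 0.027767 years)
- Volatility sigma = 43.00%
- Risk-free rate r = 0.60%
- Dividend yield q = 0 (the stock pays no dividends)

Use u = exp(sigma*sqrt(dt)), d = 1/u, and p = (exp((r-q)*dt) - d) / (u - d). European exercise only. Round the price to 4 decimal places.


dt = T/N = 0.027767
u = exp(sigma*sqrt(dt)) = 1.074282; d = 1/u = 0.930854
p = (exp((r-q)*dt) - d) / (u - d) = 0.483256
Discount per step: exp(-r*dt) = 0.999833
Stock lattice S(k, i) with i counting down-moves:
  k=0: S(0,0) = 45.0400
  k=1: S(1,0) = 48.3857; S(1,1) = 41.9257
  k=2: S(2,0) = 51.9798; S(2,1) = 45.0400; S(2,2) = 39.0267
  k=3: S(3,0) = 55.8410; S(3,1) = 48.3857; S(3,2) = 41.9257; S(3,3) = 36.3282
Terminal payoffs V(N, i) = max(K - S_T, 0):
  V(3,0) = 0.000000; V(3,1) = 0.000000; V(3,2) = 2.634315; V(3,3) = 8.231811
Backward induction: V(k, i) = exp(-r*dt) * [p * V(k+1, i) + (1-p) * V(k+1, i+1)].
  V(2,0) = exp(-r*dt) * [p*0.000000 + (1-p)*0.000000] = 0.000000
  V(2,1) = exp(-r*dt) * [p*0.000000 + (1-p)*2.634315] = 1.361039
  V(2,2) = exp(-r*dt) * [p*2.634315 + (1-p)*8.231811] = 5.525865
  V(1,0) = exp(-r*dt) * [p*0.000000 + (1-p)*1.361039] = 0.703191
  V(1,1) = exp(-r*dt) * [p*1.361039 + (1-p)*5.525865] = 3.512602
  V(0,0) = exp(-r*dt) * [p*0.703191 + (1-p)*3.512602] = 2.154578

Answer: Price = V(0,0) = 2.1546


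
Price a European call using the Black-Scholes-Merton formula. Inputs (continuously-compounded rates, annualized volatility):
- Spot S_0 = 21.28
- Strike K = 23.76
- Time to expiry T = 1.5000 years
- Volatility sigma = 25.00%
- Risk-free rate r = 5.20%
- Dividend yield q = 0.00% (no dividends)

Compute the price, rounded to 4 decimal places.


Answer: Price = 2.2975

Derivation:
d1 = (ln(S/K) + (r - q + 0.5*sigma^2) * T) / (sigma * sqrt(T)) = 0.04781133
d2 = d1 - sigma * sqrt(T) = -0.25837489
exp(-rT) = 0.92496443; exp(-qT) = 1.00000000
C = S_0 * exp(-qT) * N(d1) - K * exp(-rT) * N(d2)
N(d1) = 0.51906670; N(d2) = 0.39805880
C = 21.2800 * 1.00000000 * 0.51906670 - 23.7600 * 0.92496443 * 0.39805880 = 2.2975


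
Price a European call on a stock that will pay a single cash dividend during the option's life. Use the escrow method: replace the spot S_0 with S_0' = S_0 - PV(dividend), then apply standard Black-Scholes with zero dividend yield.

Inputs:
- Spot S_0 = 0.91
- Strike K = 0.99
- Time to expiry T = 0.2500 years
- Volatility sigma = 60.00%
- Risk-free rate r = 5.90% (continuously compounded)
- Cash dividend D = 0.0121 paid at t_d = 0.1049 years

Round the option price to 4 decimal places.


Answer: Price = 0.0771

Derivation:
PV(D) = D * exp(-r * t_d) = 0.0121 * 0.99383001 = 0.01202534
S_0' = S_0 - PV(D) = 0.9100 - 0.01202534 = 0.89797466
d1 = (ln(S_0'/K) + (r + sigma^2/2)*T) / (sigma*sqrt(T)) = -0.12604366
d2 = d1 - sigma*sqrt(T) = -0.42604366
exp(-rT) = 0.98535825
N(d1) = 0.44984868; N(d2) = 0.33503802
C = S_0' * N(d1) - K * exp(-rT) * N(d2) = 0.89797466 * 0.44984868 - 0.9900 * 0.98535825 * 0.33503802 = 0.0771


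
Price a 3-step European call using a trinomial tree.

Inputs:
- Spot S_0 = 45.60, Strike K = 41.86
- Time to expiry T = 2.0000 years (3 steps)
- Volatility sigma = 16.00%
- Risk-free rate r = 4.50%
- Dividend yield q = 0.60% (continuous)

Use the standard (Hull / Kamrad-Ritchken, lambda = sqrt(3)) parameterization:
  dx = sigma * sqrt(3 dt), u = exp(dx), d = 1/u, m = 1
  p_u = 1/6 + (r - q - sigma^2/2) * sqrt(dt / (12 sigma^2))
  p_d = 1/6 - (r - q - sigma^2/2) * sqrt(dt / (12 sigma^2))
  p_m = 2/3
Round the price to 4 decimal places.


Answer: Price = V(0,0) = 8.1081

Derivation:
dt = T/N = 0.666667; dx = sigma*sqrt(3*dt) = 0.226274
u = exp(dx) = 1.253919; d = 1/u = 0.797499
p_u = 0.205263, p_m = 0.666667, p_d = 0.128070
Discount per step: exp(-r*dt) = 0.970446
Stock lattice S(k, j) with j the centered position index:
  k=0: S(0,+0) = 45.6000
  k=1: S(1,-1) = 36.3660; S(1,+0) = 45.6000; S(1,+1) = 57.1787
  k=2: S(2,-2) = 29.0018; S(2,-1) = 36.3660; S(2,+0) = 45.6000; S(2,+1) = 57.1787; S(2,+2) = 71.6975
  k=3: S(3,-3) = 23.1290; S(3,-2) = 29.0018; S(3,-1) = 36.3660; S(3,+0) = 45.6000; S(3,+1) = 57.1787; S(3,+2) = 71.6975; S(3,+3) = 89.9029
Terminal payoffs V(N, j) = max(S_T - K, 0):
  V(3,-3) = 0.000000; V(3,-2) = 0.000000; V(3,-1) = 0.000000; V(3,+0) = 3.740000; V(3,+1) = 15.318725; V(3,+2) = 29.837513; V(3,+3) = 48.042902
Backward induction: V(k, j) = exp(-r*dt) * [p_u * V(k+1, j+1) + p_m * V(k+1, j) + p_d * V(k+1, j-1)]
  V(2,-2) = exp(-r*dt) * [p_u*0.000000 + p_m*0.000000 + p_d*0.000000] = 0.000000
  V(2,-1) = exp(-r*dt) * [p_u*3.740000 + p_m*0.000000 + p_d*0.000000] = 0.744995
  V(2,+0) = exp(-r*dt) * [p_u*15.318725 + p_m*3.740000 + p_d*0.000000] = 5.471080
  V(2,+1) = exp(-r*dt) * [p_u*29.837513 + p_m*15.318725 + p_d*3.740000] = 16.319013
  V(2,+2) = exp(-r*dt) * [p_u*48.042902 + p_m*29.837513 + p_d*15.318725] = 30.777658
  V(1,-1) = exp(-r*dt) * [p_u*5.471080 + p_m*0.744995 + p_d*0.000000] = 1.571804
  V(1,+0) = exp(-r*dt) * [p_u*16.319013 + p_m*5.471080 + p_d*0.744995] = 6.882872
  V(1,+1) = exp(-r*dt) * [p_u*30.777658 + p_m*16.319013 + p_d*5.471080] = 17.368585
  V(0,+0) = exp(-r*dt) * [p_u*17.368585 + p_m*6.882872 + p_d*1.571804] = 8.108082


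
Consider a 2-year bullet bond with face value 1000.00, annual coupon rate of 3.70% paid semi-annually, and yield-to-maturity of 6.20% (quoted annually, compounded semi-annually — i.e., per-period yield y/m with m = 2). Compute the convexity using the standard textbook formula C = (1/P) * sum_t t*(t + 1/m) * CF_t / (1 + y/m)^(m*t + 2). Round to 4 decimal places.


Coupon per period c = face * coupon_rate / m = 18.500000
Periods per year m = 2; per-period yield y/m = 0.031000
Number of cashflows N = 4
Cashflows (t years, CF_t, discount factor 1/(1+y/m)^(m*t), PV):
  t = 0.5000: CF_t = 18.500000, DF = 0.969932, PV = 17.943744
  t = 1.0000: CF_t = 18.500000, DF = 0.940768, PV = 17.404213
  t = 1.5000: CF_t = 18.500000, DF = 0.912481, PV = 16.880905
  t = 2.0000: CF_t = 1018.500000, DF = 0.885045, PV = 901.418303
Price P = sum_t PV_t = 953.647166
Convexity numerator sum_t t*(t + 1/m) * CF_t / (1+y/m)^(m*t + 2):
  t = 0.5000: term = 8.440453
  t = 1.0000: term = 24.559998
  t = 1.5000: term = 47.643061
  t = 2.0000: term = 4240.128769
Convexity = (1/P) * sum = 4320.772281 / 953.647166 = 4.530787

Answer: Convexity = 4.5308


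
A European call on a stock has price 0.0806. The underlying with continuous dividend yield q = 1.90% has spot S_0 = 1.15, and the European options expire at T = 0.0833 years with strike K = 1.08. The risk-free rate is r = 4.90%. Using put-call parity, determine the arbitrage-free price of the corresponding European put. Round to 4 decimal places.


Put-call parity: C - P = S_0 * exp(-qT) - K * exp(-rT).
S_0 * exp(-qT) = 1.1500 * 0.99841855 = 1.14818133
K * exp(-rT) = 1.0800 * 0.99592662 = 1.07560075
P = C - S*exp(-qT) + K*exp(-rT)
P = 0.0806 - 1.14818133 + 1.07560075 = 0.0080

Answer: Put price = 0.0080


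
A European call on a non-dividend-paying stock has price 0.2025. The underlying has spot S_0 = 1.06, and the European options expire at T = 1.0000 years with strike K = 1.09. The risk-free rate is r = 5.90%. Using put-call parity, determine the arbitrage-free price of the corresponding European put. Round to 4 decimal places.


Answer: Put price = 0.1701

Derivation:
Put-call parity: C - P = S_0 * exp(-qT) - K * exp(-rT).
S_0 * exp(-qT) = 1.0600 * 1.00000000 = 1.06000000
K * exp(-rT) = 1.0900 * 0.94270677 = 1.02755038
P = C - S*exp(-qT) + K*exp(-rT)
P = 0.2025 - 1.06000000 + 1.02755038 = 0.1701


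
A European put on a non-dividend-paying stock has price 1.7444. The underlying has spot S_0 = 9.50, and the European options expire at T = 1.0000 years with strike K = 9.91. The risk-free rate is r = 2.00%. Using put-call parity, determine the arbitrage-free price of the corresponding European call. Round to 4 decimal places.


Put-call parity: C - P = S_0 * exp(-qT) - K * exp(-rT).
S_0 * exp(-qT) = 9.5000 * 1.00000000 = 9.50000000
K * exp(-rT) = 9.9100 * 0.98019867 = 9.71376885
C = P + S*exp(-qT) - K*exp(-rT)
C = 1.7444 + 9.50000000 - 9.71376885 = 1.5306

Answer: Call price = 1.5306


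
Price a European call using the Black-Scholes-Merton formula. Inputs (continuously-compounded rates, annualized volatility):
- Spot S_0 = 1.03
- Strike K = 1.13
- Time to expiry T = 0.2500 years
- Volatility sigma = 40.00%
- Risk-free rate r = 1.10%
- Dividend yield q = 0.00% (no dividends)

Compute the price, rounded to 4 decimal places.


d1 = (ln(S/K) + (r - q + 0.5*sigma^2) * T) / (sigma * sqrt(T)) = -0.34954415
d2 = d1 - sigma * sqrt(T) = -0.54954415
exp(-rT) = 0.99725378; exp(-qT) = 1.00000000
C = S_0 * exp(-qT) * N(d1) - K * exp(-rT) * N(d2)
N(d1) = 0.36334041; N(d2) = 0.29131604
C = 1.0300 * 1.00000000 * 0.36334041 - 1.1300 * 0.99725378 * 0.29131604 = 0.0460

Answer: Price = 0.0460


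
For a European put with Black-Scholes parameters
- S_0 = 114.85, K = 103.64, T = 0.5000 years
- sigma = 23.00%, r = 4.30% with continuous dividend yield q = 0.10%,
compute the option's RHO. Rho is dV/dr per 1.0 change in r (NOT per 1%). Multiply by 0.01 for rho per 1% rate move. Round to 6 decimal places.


d1 = 0.8419401984; d2 = 0.6793056387
phi(d1) = 0.2798867612; exp(-qT) = 0.9995001250; exp(-rT) = 0.9787294775
N(-d2) = 0.2484721122
Rho = -K*T*exp(-rT)*N(-d2) = -103.6400 * 0.5000 * 0.9787294775 * 0.2484721122 = -12.601949

Answer: Rho = -12.601949


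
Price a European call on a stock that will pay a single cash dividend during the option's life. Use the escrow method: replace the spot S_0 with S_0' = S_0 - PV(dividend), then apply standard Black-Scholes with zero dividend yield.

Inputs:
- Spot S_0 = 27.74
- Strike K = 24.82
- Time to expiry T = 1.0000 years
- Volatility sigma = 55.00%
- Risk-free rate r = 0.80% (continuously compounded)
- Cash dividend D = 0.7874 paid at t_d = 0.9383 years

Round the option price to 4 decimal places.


Answer: Price = 6.8303

Derivation:
PV(D) = D * exp(-r * t_d) = 0.7874 * 0.99252170 = 0.78151159
S_0' = S_0 - PV(D) = 27.7400 - 0.78151159 = 26.95848841
d1 = (ln(S_0'/K) + (r + sigma^2/2)*T) / (sigma*sqrt(T)) = 0.43981534
d2 = d1 - sigma*sqrt(T) = -0.11018466
exp(-rT) = 0.99203191
N(d1) = 0.66996457; N(d2) = 0.45613146
C = S_0' * N(d1) - K * exp(-rT) * N(d2) = 26.95848841 * 0.66996457 - 24.8200 * 0.99203191 * 0.45613146 = 6.8303


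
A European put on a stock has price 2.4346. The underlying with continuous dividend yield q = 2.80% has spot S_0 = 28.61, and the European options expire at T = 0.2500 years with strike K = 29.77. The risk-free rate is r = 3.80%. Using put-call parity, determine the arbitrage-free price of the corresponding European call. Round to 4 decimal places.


Answer: Call price = 1.3565

Derivation:
Put-call parity: C - P = S_0 * exp(-qT) - K * exp(-rT).
S_0 * exp(-qT) = 28.6100 * 0.99302444 = 28.41042931
K * exp(-rT) = 29.7700 * 0.99054498 = 29.48852413
C = P + S*exp(-qT) - K*exp(-rT)
C = 2.4346 + 28.41042931 - 29.48852413 = 1.3565


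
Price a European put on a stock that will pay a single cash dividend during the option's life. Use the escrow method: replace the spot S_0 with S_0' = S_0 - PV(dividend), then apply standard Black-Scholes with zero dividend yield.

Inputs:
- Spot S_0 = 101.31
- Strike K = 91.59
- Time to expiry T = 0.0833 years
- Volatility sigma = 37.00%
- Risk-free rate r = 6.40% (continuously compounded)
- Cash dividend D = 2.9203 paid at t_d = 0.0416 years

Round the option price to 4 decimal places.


PV(D) = D * exp(-r * t_d) = 2.9203 * 0.99734114 = 2.91253533
S_0' = S_0 - PV(D) = 101.3100 - 2.91253533 = 98.39746467
d1 = (ln(S_0'/K) + (r + sigma^2/2)*T) / (sigma*sqrt(T)) = 0.77467216
d2 = d1 - sigma*sqrt(T) = 0.66788372
exp(-rT) = 0.99468299
N(-d1) = 0.21926670; N(-d2) = 0.25210391
P = K * exp(-rT) * N(-d2) - S_0' * N(-d1) = 91.5900 * 0.99468299 * 0.25210391 - 98.39746467 * 0.21926670 = 1.3921

Answer: Price = 1.3921


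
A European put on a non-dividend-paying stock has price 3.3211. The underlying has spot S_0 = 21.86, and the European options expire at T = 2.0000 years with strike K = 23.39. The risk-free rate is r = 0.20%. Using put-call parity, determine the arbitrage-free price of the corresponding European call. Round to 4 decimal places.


Answer: Call price = 1.8845

Derivation:
Put-call parity: C - P = S_0 * exp(-qT) - K * exp(-rT).
S_0 * exp(-qT) = 21.8600 * 1.00000000 = 21.86000000
K * exp(-rT) = 23.3900 * 0.99600799 = 23.29662687
C = P + S*exp(-qT) - K*exp(-rT)
C = 3.3211 + 21.86000000 - 23.29662687 = 1.8845


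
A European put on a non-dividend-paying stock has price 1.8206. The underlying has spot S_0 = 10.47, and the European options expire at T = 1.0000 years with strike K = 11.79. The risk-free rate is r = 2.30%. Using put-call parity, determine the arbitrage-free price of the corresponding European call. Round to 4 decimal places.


Answer: Call price = 0.7687

Derivation:
Put-call parity: C - P = S_0 * exp(-qT) - K * exp(-rT).
S_0 * exp(-qT) = 10.4700 * 1.00000000 = 10.47000000
K * exp(-rT) = 11.7900 * 0.97726248 = 11.52192468
C = P + S*exp(-qT) - K*exp(-rT)
C = 1.8206 + 10.47000000 - 11.52192468 = 0.7687


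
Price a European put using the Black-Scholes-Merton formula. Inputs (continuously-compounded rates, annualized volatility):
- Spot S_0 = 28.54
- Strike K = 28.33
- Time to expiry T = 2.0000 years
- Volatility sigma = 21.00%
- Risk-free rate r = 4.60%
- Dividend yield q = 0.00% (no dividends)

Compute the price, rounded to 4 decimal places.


Answer: Price = 2.0362

Derivation:
d1 = (ln(S/K) + (r - q + 0.5*sigma^2) * T) / (sigma * sqrt(T)) = 0.48314013
d2 = d1 - sigma * sqrt(T) = 0.18615528
exp(-rT) = 0.91210515; exp(-qT) = 1.00000000
P = K * exp(-rT) * N(-d2) - S_0 * exp(-qT) * N(-d1)
N(-d1) = 0.31449812; N(-d2) = 0.42616150
P = 28.3300 * 0.91210515 * 0.42616150 - 28.5400 * 1.00000000 * 0.31449812 = 2.0362


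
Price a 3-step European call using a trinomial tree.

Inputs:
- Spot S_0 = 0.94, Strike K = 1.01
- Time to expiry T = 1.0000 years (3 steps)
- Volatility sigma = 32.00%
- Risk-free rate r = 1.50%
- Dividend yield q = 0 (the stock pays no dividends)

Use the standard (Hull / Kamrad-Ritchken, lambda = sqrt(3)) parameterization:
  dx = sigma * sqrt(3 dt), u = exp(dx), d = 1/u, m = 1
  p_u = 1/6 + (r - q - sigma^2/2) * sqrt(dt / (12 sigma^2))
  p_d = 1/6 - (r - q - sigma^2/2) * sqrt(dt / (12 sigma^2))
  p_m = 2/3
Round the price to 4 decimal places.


Answer: Price = V(0,0) = 0.0965

Derivation:
dt = T/N = 0.333333; dx = sigma*sqrt(3*dt) = 0.320000
u = exp(dx) = 1.377128; d = 1/u = 0.726149
p_u = 0.147812, p_m = 0.666667, p_d = 0.185521
Discount per step: exp(-r*dt) = 0.995012
Stock lattice S(k, j) with j the centered position index:
  k=0: S(0,+0) = 0.9400
  k=1: S(1,-1) = 0.6826; S(1,+0) = 0.9400; S(1,+1) = 1.2945
  k=2: S(2,-2) = 0.4957; S(2,-1) = 0.6826; S(2,+0) = 0.9400; S(2,+1) = 1.2945; S(2,+2) = 1.7827
  k=3: S(3,-3) = 0.3599; S(3,-2) = 0.4957; S(3,-1) = 0.6826; S(3,+0) = 0.9400; S(3,+1) = 1.2945; S(3,+2) = 1.7827; S(3,+3) = 2.4550
Terminal payoffs V(N, j) = max(S_T - K, 0):
  V(3,-3) = 0.000000; V(3,-2) = 0.000000; V(3,-1) = 0.000000; V(3,+0) = 0.000000; V(3,+1) = 0.284500; V(3,+2) = 0.772692; V(3,+3) = 1.444995
Backward induction: V(k, j) = exp(-r*dt) * [p_u * V(k+1, j+1) + p_m * V(k+1, j) + p_d * V(k+1, j-1)]
  V(2,-2) = exp(-r*dt) * [p_u*0.000000 + p_m*0.000000 + p_d*0.000000] = 0.000000
  V(2,-1) = exp(-r*dt) * [p_u*0.000000 + p_m*0.000000 + p_d*0.000000] = 0.000000
  V(2,+0) = exp(-r*dt) * [p_u*0.284500 + p_m*0.000000 + p_d*0.000000] = 0.041843
  V(2,+1) = exp(-r*dt) * [p_u*0.772692 + p_m*0.284500 + p_d*0.000000] = 0.302365
  V(2,+2) = exp(-r*dt) * [p_u*1.444995 + p_m*0.772692 + p_d*0.284500] = 0.777599
  V(1,-1) = exp(-r*dt) * [p_u*0.041843 + p_m*0.000000 + p_d*0.000000] = 0.006154
  V(1,+0) = exp(-r*dt) * [p_u*0.302365 + p_m*0.041843 + p_d*0.000000] = 0.072227
  V(1,+1) = exp(-r*dt) * [p_u*0.777599 + p_m*0.302365 + p_d*0.041843] = 0.322661
  V(0,+0) = exp(-r*dt) * [p_u*0.322661 + p_m*0.072227 + p_d*0.006154] = 0.096502


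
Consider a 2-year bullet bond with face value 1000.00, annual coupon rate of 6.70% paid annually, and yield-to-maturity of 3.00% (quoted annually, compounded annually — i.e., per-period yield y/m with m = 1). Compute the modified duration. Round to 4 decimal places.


Answer: Modified duration = 1.8828

Derivation:
Coupon per period c = face * coupon_rate / m = 67.000000
Periods per year m = 1; per-period yield y/m = 0.030000
Number of cashflows N = 2
Cashflows (t years, CF_t, discount factor 1/(1+y/m)^(m*t), PV):
  t = 1.0000: CF_t = 67.000000, DF = 0.970874, PV = 65.048544
  t = 2.0000: CF_t = 1067.000000, DF = 0.942596, PV = 1005.749835
Price P = sum_t PV_t = 1070.798379
First compute Macaulay numerator sum_t t * PV_t:
  t * PV_t at t = 1.0000: 65.048544
  t * PV_t at t = 2.0000: 2011.499670
Macaulay duration D = 2076.548214 / 1070.798379 = 1.939252
Modified duration = D / (1 + y/m) = 1.939252 / (1 + 0.030000) = 1.882769


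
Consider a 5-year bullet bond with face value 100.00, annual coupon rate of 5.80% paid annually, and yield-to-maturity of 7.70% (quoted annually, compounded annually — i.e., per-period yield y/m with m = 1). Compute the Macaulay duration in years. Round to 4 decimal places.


Answer: Macaulay duration = 4.4571 years

Derivation:
Coupon per period c = face * coupon_rate / m = 5.800000
Periods per year m = 1; per-period yield y/m = 0.077000
Number of cashflows N = 5
Cashflows (t years, CF_t, discount factor 1/(1+y/m)^(m*t), PV):
  t = 1.0000: CF_t = 5.800000, DF = 0.928505, PV = 5.385330
  t = 2.0000: CF_t = 5.800000, DF = 0.862122, PV = 5.000306
  t = 3.0000: CF_t = 5.800000, DF = 0.800484, PV = 4.642810
  t = 4.0000: CF_t = 5.800000, DF = 0.743254, PV = 4.310873
  t = 5.0000: CF_t = 105.800000, DF = 0.690115, PV = 73.014170
Price P = sum_t PV_t = 92.353488
Macaulay numerator sum_t t * PV_t:
  t * PV_t at t = 1.0000: 5.385330
  t * PV_t at t = 2.0000: 10.000612
  t * PV_t at t = 3.0000: 13.928429
  t * PV_t at t = 4.0000: 17.243490
  t * PV_t at t = 5.0000: 365.070849
Macaulay duration D = (sum_t t * PV_t) / P = 411.628710 / 92.353488 = 4.457100


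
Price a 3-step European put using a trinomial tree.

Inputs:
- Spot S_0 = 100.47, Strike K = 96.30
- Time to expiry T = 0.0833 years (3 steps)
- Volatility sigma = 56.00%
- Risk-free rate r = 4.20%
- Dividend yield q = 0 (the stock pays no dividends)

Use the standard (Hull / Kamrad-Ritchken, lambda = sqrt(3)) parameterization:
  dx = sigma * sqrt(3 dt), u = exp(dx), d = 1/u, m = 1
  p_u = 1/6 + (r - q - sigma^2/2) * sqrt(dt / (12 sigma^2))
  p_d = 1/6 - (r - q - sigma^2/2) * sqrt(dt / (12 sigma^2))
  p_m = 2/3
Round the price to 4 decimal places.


dt = T/N = 0.027767; dx = sigma*sqrt(3*dt) = 0.161626
u = exp(dx) = 1.175420; d = 1/u = 0.850760
p_u = 0.156806, p_m = 0.666667, p_d = 0.176528
Discount per step: exp(-r*dt) = 0.998834
Stock lattice S(k, j) with j the centered position index:
  k=0: S(0,+0) = 100.4700
  k=1: S(1,-1) = 85.4758; S(1,+0) = 100.4700; S(1,+1) = 118.0945
  k=2: S(2,-2) = 72.7194; S(2,-1) = 85.4758; S(2,+0) = 100.4700; S(2,+1) = 118.0945; S(2,+2) = 138.8106
  k=3: S(3,-3) = 61.8667; S(3,-2) = 72.7194; S(3,-1) = 85.4758; S(3,+0) = 100.4700; S(3,+1) = 118.0945; S(3,+2) = 138.8106; S(3,+3) = 163.1608
Terminal payoffs V(N, j) = max(K - S_T, 0):
  V(3,-3) = 34.433307; V(3,-2) = 23.580637; V(3,-1) = 10.824188; V(3,+0) = 0.000000; V(3,+1) = 0.000000; V(3,+2) = 0.000000; V(3,+3) = 0.000000
Backward induction: V(k, j) = exp(-r*dt) * [p_u * V(k+1, j+1) + p_m * V(k+1, j) + p_d * V(k+1, j-1)]
  V(2,-2) = exp(-r*dt) * [p_u*10.824188 + p_m*23.580637 + p_d*34.433307] = 23.468767
  V(2,-1) = exp(-r*dt) * [p_u*0.000000 + p_m*10.824188 + p_d*23.580637] = 11.365500
  V(2,+0) = exp(-r*dt) * [p_u*0.000000 + p_m*0.000000 + p_d*10.824188] = 1.908543
  V(2,+1) = exp(-r*dt) * [p_u*0.000000 + p_m*0.000000 + p_d*0.000000] = 0.000000
  V(2,+2) = exp(-r*dt) * [p_u*0.000000 + p_m*0.000000 + p_d*0.000000] = 0.000000
  V(1,-1) = exp(-r*dt) * [p_u*1.908543 + p_m*11.365500 + p_d*23.468767] = 12.005151
  V(1,+0) = exp(-r*dt) * [p_u*0.000000 + p_m*1.908543 + p_d*11.365500] = 3.274867
  V(1,+1) = exp(-r*dt) * [p_u*0.000000 + p_m*0.000000 + p_d*1.908543] = 0.336518
  V(0,+0) = exp(-r*dt) * [p_u*0.336518 + p_m*3.274867 + p_d*12.005151] = 4.350179

Answer: Price = V(0,0) = 4.3502


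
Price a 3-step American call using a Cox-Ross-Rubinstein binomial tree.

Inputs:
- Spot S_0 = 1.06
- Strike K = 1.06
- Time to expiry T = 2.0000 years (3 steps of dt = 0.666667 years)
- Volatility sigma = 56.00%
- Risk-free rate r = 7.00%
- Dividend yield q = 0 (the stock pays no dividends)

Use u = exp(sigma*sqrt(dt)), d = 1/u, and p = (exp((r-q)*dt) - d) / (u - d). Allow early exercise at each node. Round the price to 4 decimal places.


Answer: Price = V(0,0) = 0.4008

Derivation:
dt = T/N = 0.666667
u = exp(sigma*sqrt(dt)) = 1.579705; d = 1/u = 0.633030
p = (exp((r-q)*dt) - d) / (u - d) = 0.438105
Discount per step: exp(-r*dt) = 0.954405
Stock lattice S(k, i) with i counting down-moves:
  k=0: S(0,0) = 1.0600
  k=1: S(1,0) = 1.6745; S(1,1) = 0.6710
  k=2: S(2,0) = 2.6452; S(2,1) = 1.0600; S(2,2) = 0.4248
  k=3: S(3,0) = 4.1786; S(3,1) = 1.6745; S(3,2) = 0.6710; S(3,3) = 0.2689
Terminal payoffs V(N, i) = max(S_T - K, 0):
  V(3,0) = 3.118629; V(3,1) = 0.614487; V(3,2) = 0.000000; V(3,3) = 0.000000
Backward induction: V(k, i) = exp(-r*dt) * [p * V(k+1, i) + (1-p) * V(k+1, i+1)]; then take max(V_cont, immediate exercise) for American.
  V(2,0) = exp(-r*dt) * [p*3.118629 + (1-p)*0.614487] = 1.633526; exercise = 1.585196; V(2,0) = max -> 1.633526
  V(2,1) = exp(-r*dt) * [p*0.614487 + (1-p)*0.000000] = 0.256935; exercise = 0.000000; V(2,1) = max -> 0.256935
  V(2,2) = exp(-r*dt) * [p*0.000000 + (1-p)*0.000000] = 0.000000; exercise = 0.000000; V(2,2) = max -> 0.000000
  V(1,0) = exp(-r*dt) * [p*1.633526 + (1-p)*0.256935] = 0.820814; exercise = 0.614487; V(1,0) = max -> 0.820814
  V(1,1) = exp(-r*dt) * [p*0.256935 + (1-p)*0.000000] = 0.107432; exercise = 0.000000; V(1,1) = max -> 0.107432
  V(0,0) = exp(-r*dt) * [p*0.820814 + (1-p)*0.107432] = 0.400820; exercise = 0.000000; V(0,0) = max -> 0.400820


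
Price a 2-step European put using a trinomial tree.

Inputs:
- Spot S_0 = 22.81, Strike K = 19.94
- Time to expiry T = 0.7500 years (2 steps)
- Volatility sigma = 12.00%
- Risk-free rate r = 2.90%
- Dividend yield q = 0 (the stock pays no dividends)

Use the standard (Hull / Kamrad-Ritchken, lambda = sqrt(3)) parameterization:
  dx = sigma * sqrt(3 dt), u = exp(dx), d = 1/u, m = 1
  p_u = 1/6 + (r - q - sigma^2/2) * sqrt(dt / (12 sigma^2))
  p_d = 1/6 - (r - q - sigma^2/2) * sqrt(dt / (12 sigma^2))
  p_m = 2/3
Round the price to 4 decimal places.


dt = T/N = 0.375000; dx = sigma*sqrt(3*dt) = 0.127279
u = exp(dx) = 1.135734; d = 1/u = 0.880488
p_u = 0.198781, p_m = 0.666667, p_d = 0.134552
Discount per step: exp(-r*dt) = 0.989184
Stock lattice S(k, j) with j the centered position index:
  k=0: S(0,+0) = 22.8100
  k=1: S(1,-1) = 20.0839; S(1,+0) = 22.8100; S(1,+1) = 25.9061
  k=2: S(2,-2) = 17.6837; S(2,-1) = 20.0839; S(2,+0) = 22.8100; S(2,+1) = 25.9061; S(2,+2) = 29.4224
Terminal payoffs V(N, j) = max(K - S_T, 0):
  V(2,-2) = 2.256348; V(2,-1) = 0.000000; V(2,+0) = 0.000000; V(2,+1) = 0.000000; V(2,+2) = 0.000000
Backward induction: V(k, j) = exp(-r*dt) * [p_u * V(k+1, j+1) + p_m * V(k+1, j) + p_d * V(k+1, j-1)]
  V(1,-1) = exp(-r*dt) * [p_u*0.000000 + p_m*0.000000 + p_d*2.256348] = 0.300313
  V(1,+0) = exp(-r*dt) * [p_u*0.000000 + p_m*0.000000 + p_d*0.000000] = 0.000000
  V(1,+1) = exp(-r*dt) * [p_u*0.000000 + p_m*0.000000 + p_d*0.000000] = 0.000000
  V(0,+0) = exp(-r*dt) * [p_u*0.000000 + p_m*0.000000 + p_d*0.300313] = 0.039971

Answer: Price = V(0,0) = 0.0400


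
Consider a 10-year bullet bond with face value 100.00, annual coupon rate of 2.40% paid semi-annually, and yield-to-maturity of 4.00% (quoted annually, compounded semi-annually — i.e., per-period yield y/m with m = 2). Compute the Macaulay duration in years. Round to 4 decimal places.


Coupon per period c = face * coupon_rate / m = 1.200000
Periods per year m = 2; per-period yield y/m = 0.020000
Number of cashflows N = 20
Cashflows (t years, CF_t, discount factor 1/(1+y/m)^(m*t), PV):
  t = 0.5000: CF_t = 1.200000, DF = 0.980392, PV = 1.176471
  t = 1.0000: CF_t = 1.200000, DF = 0.961169, PV = 1.153403
  t = 1.5000: CF_t = 1.200000, DF = 0.942322, PV = 1.130787
  t = 2.0000: CF_t = 1.200000, DF = 0.923845, PV = 1.108615
  t = 2.5000: CF_t = 1.200000, DF = 0.905731, PV = 1.086877
  t = 3.0000: CF_t = 1.200000, DF = 0.887971, PV = 1.065566
  t = 3.5000: CF_t = 1.200000, DF = 0.870560, PV = 1.044672
  t = 4.0000: CF_t = 1.200000, DF = 0.853490, PV = 1.024188
  t = 4.5000: CF_t = 1.200000, DF = 0.836755, PV = 1.004106
  t = 5.0000: CF_t = 1.200000, DF = 0.820348, PV = 0.984418
  t = 5.5000: CF_t = 1.200000, DF = 0.804263, PV = 0.965116
  t = 6.0000: CF_t = 1.200000, DF = 0.788493, PV = 0.946192
  t = 6.5000: CF_t = 1.200000, DF = 0.773033, PV = 0.927639
  t = 7.0000: CF_t = 1.200000, DF = 0.757875, PV = 0.909450
  t = 7.5000: CF_t = 1.200000, DF = 0.743015, PV = 0.891618
  t = 8.0000: CF_t = 1.200000, DF = 0.728446, PV = 0.874135
  t = 8.5000: CF_t = 1.200000, DF = 0.714163, PV = 0.856995
  t = 9.0000: CF_t = 1.200000, DF = 0.700159, PV = 0.840191
  t = 9.5000: CF_t = 1.200000, DF = 0.686431, PV = 0.823717
  t = 10.0000: CF_t = 101.200000, DF = 0.672971, PV = 68.104699
Price P = sum_t PV_t = 86.918853
Macaulay numerator sum_t t * PV_t:
  t * PV_t at t = 0.5000: 0.588235
  t * PV_t at t = 1.0000: 1.153403
  t * PV_t at t = 1.5000: 1.696180
  t * PV_t at t = 2.0000: 2.217229
  t * PV_t at t = 2.5000: 2.717192
  t * PV_t at t = 3.0000: 3.196697
  t * PV_t at t = 3.5000: 3.656353
  t * PV_t at t = 4.0000: 4.096754
  t * PV_t at t = 4.5000: 4.518478
  t * PV_t at t = 5.0000: 4.922090
  t * PV_t at t = 5.5000: 5.308136
  t * PV_t at t = 6.0000: 5.677151
  t * PV_t at t = 6.5000: 6.029654
  t * PV_t at t = 7.0000: 6.366150
  t * PV_t at t = 7.5000: 6.687133
  t * PV_t at t = 8.0000: 6.993080
  t * PV_t at t = 8.5000: 7.284458
  t * PV_t at t = 9.0000: 7.561721
  t * PV_t at t = 9.5000: 7.825311
  t * PV_t at t = 10.0000: 681.046989
Macaulay duration D = (sum_t t * PV_t) / P = 769.542394 / 86.918853 = 8.853573

Answer: Macaulay duration = 8.8536 years
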